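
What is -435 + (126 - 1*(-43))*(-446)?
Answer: -75809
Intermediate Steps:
-435 + (126 - 1*(-43))*(-446) = -435 + (126 + 43)*(-446) = -435 + 169*(-446) = -435 - 75374 = -75809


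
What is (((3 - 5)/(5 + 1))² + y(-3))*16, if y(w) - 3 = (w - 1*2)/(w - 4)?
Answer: 3856/63 ≈ 61.206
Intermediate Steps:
y(w) = 3 + (-2 + w)/(-4 + w) (y(w) = 3 + (w - 1*2)/(w - 4) = 3 + (w - 2)/(-4 + w) = 3 + (-2 + w)/(-4 + w))
(((3 - 5)/(5 + 1))² + y(-3))*16 = (((3 - 5)/(5 + 1))² + 2*(-7 + 2*(-3))/(-4 - 3))*16 = ((-2/6)² + 2*(-7 - 6)/(-7))*16 = ((-2*⅙)² + 2*(-⅐)*(-13))*16 = ((-⅓)² + 26/7)*16 = (⅑ + 26/7)*16 = (241/63)*16 = 3856/63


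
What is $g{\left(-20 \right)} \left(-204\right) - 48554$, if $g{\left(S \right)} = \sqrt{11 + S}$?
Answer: $-48554 - 612 i \approx -48554.0 - 612.0 i$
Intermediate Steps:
$g{\left(-20 \right)} \left(-204\right) - 48554 = \sqrt{11 - 20} \left(-204\right) - 48554 = \sqrt{-9} \left(-204\right) - 48554 = 3 i \left(-204\right) - 48554 = - 612 i - 48554 = -48554 - 612 i$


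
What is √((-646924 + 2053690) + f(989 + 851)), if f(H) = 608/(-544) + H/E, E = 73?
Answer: √2166570685259/1241 ≈ 1186.1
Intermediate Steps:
f(H) = -19/17 + H/73 (f(H) = 608/(-544) + H/73 = 608*(-1/544) + H*(1/73) = -19/17 + H/73)
√((-646924 + 2053690) + f(989 + 851)) = √((-646924 + 2053690) + (-19/17 + (989 + 851)/73)) = √(1406766 + (-19/17 + (1/73)*1840)) = √(1406766 + (-19/17 + 1840/73)) = √(1406766 + 29893/1241) = √(1745826499/1241) = √2166570685259/1241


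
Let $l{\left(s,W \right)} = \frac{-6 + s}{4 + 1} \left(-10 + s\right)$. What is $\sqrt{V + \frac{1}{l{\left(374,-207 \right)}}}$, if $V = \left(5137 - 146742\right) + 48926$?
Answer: $\frac{i \sqrt{25983626784479}}{16744} \approx 304.43 i$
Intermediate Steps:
$V = -92679$ ($V = -141605 + 48926 = -92679$)
$l{\left(s,W \right)} = \left(-10 + s\right) \left(- \frac{6}{5} + \frac{s}{5}\right)$ ($l{\left(s,W \right)} = \frac{-6 + s}{5} \left(-10 + s\right) = \left(-6 + s\right) \frac{1}{5} \left(-10 + s\right) = \left(- \frac{6}{5} + \frac{s}{5}\right) \left(-10 + s\right) = \left(-10 + s\right) \left(- \frac{6}{5} + \frac{s}{5}\right)$)
$\sqrt{V + \frac{1}{l{\left(374,-207 \right)}}} = \sqrt{-92679 + \frac{1}{12 - \frac{5984}{5} + \frac{374^{2}}{5}}} = \sqrt{-92679 + \frac{1}{12 - \frac{5984}{5} + \frac{1}{5} \cdot 139876}} = \sqrt{-92679 + \frac{1}{12 - \frac{5984}{5} + \frac{139876}{5}}} = \sqrt{-92679 + \frac{1}{\frac{133952}{5}}} = \sqrt{-92679 + \frac{5}{133952}} = \sqrt{- \frac{12414537403}{133952}} = \frac{i \sqrt{25983626784479}}{16744}$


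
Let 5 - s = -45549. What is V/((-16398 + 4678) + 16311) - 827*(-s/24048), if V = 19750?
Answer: 86716208189/55202184 ≈ 1570.9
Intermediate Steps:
s = 45554 (s = 5 - 1*(-45549) = 5 + 45549 = 45554)
V/((-16398 + 4678) + 16311) - 827*(-s/24048) = 19750/((-16398 + 4678) + 16311) - 827/((-24048/45554)) = 19750/(-11720 + 16311) - 827/((-24048*1/45554)) = 19750/4591 - 827/(-12024/22777) = 19750*(1/4591) - 827*(-22777/12024) = 19750/4591 + 18836579/12024 = 86716208189/55202184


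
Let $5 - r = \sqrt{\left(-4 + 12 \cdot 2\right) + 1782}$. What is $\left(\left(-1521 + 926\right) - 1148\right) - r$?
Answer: $-1748 + \sqrt{1802} \approx -1705.6$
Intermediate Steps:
$r = 5 - \sqrt{1802}$ ($r = 5 - \sqrt{\left(-4 + 12 \cdot 2\right) + 1782} = 5 - \sqrt{\left(-4 + 24\right) + 1782} = 5 - \sqrt{20 + 1782} = 5 - \sqrt{1802} \approx -37.45$)
$\left(\left(-1521 + 926\right) - 1148\right) - r = \left(\left(-1521 + 926\right) - 1148\right) - \left(5 - \sqrt{1802}\right) = \left(-595 - 1148\right) - \left(5 - \sqrt{1802}\right) = -1743 - \left(5 - \sqrt{1802}\right) = -1748 + \sqrt{1802}$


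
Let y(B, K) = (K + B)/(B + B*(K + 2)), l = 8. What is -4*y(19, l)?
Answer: -108/209 ≈ -0.51675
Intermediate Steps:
y(B, K) = (B + K)/(B + B*(2 + K))
-4*y(19, l) = -4*(19 + 8)/(19*(3 + 8)) = -4*27/(19*11) = -4*27/209 = -108/209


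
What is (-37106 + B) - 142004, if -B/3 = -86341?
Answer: 79913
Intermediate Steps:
B = 259023 (B = -3*(-86341) = 259023)
(-37106 + B) - 142004 = (-37106 + 259023) - 142004 = 221917 - 142004 = 79913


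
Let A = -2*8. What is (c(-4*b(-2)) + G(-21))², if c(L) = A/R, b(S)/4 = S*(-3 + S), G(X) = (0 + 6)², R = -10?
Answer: 35344/25 ≈ 1413.8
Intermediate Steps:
A = -16
G(X) = 36 (G(X) = 6² = 36)
b(S) = 4*S*(-3 + S) (b(S) = 4*(S*(-3 + S)) = 4*S*(-3 + S))
c(L) = 8/5 (c(L) = -16/(-10) = -16*(-⅒) = 8/5)
(c(-4*b(-2)) + G(-21))² = (8/5 + 36)² = (188/5)² = 35344/25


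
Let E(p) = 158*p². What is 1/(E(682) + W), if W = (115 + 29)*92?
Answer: 1/73502840 ≈ 1.3605e-8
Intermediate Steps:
W = 13248 (W = 144*92 = 13248)
1/(E(682) + W) = 1/(158*682² + 13248) = 1/(158*465124 + 13248) = 1/(73489592 + 13248) = 1/73502840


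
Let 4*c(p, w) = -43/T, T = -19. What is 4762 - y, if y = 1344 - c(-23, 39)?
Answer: 259811/76 ≈ 3418.6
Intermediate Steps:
c(p, w) = 43/76 (c(p, w) = (-43/(-19))/4 = (-43*(-1/19))/4 = (¼)*(43/19) = 43/76)
y = 102101/76 (y = 1344 - 1*43/76 = 1344 - 43/76 = 102101/76 ≈ 1343.4)
4762 - y = 4762 - 1*102101/76 = 4762 - 102101/76 = 259811/76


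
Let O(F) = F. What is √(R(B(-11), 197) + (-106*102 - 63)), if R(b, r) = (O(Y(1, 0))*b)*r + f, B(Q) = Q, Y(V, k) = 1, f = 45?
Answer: I*√12997 ≈ 114.0*I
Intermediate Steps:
R(b, r) = 45 + b*r (R(b, r) = (1*b)*r + 45 = b*r + 45 = 45 + b*r)
√(R(B(-11), 197) + (-106*102 - 63)) = √((45 - 11*197) + (-106*102 - 63)) = √((45 - 2167) + (-10812 - 63)) = √(-2122 - 10875) = √(-12997) = I*√12997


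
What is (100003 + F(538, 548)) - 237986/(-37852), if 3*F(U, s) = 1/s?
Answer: 1555861693225/15557172 ≈ 1.0001e+5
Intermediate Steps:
F(U, s) = 1/(3*s)
(100003 + F(538, 548)) - 237986/(-37852) = (100003 + (1/3)/548) - 237986/(-37852) = (100003 + (1/3)*(1/548)) - 237986*(-1/37852) = (100003 + 1/1644) + 118993/18926 = 164404933/1644 + 118993/18926 = 1555861693225/15557172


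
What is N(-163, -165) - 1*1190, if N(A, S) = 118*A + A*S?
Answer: 6471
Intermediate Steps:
N(-163, -165) - 1*1190 = -163*(118 - 165) - 1*1190 = -163*(-47) - 1190 = 7661 - 1190 = 6471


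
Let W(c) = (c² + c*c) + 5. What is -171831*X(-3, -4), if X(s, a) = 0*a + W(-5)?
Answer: -9450705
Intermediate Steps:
W(c) = 5 + 2*c² (W(c) = (c² + c²) + 5 = 2*c² + 5 = 5 + 2*c²)
X(s, a) = 55 (X(s, a) = 0*a + (5 + 2*(-5)²) = 0 + (5 + 2*25) = 0 + (5 + 50) = 0 + 55 = 55)
-171831*X(-3, -4) = -171831*55 = -9450705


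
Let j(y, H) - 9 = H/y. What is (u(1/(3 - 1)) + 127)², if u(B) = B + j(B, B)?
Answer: 75625/4 ≈ 18906.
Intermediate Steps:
j(y, H) = 9 + H/y
u(B) = 10 + B (u(B) = B + (9 + B/B) = B + (9 + 1) = B + 10 = 10 + B)
(u(1/(3 - 1)) + 127)² = ((10 + 1/(3 - 1)) + 127)² = ((10 + 1/2) + 127)² = ((10 + ½) + 127)² = (21/2 + 127)² = (275/2)² = 75625/4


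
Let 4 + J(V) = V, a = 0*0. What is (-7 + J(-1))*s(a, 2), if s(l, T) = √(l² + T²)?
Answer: -24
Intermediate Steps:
a = 0
J(V) = -4 + V
s(l, T) = √(T² + l²)
(-7 + J(-1))*s(a, 2) = (-7 + (-4 - 1))*√(2² + 0²) = (-7 - 5)*√(4 + 0) = -12*√4 = -12*2 = -24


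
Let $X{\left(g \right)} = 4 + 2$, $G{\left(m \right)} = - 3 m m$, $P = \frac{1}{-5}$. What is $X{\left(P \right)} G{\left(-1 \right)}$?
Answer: $-18$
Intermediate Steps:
$P = - \frac{1}{5} \approx -0.2$
$G{\left(m \right)} = - 3 m^{2}$
$X{\left(g \right)} = 6$
$X{\left(P \right)} G{\left(-1 \right)} = 6 \left(- 3 \left(-1\right)^{2}\right) = 6 \left(\left(-3\right) 1\right) = 6 \left(-3\right) = -18$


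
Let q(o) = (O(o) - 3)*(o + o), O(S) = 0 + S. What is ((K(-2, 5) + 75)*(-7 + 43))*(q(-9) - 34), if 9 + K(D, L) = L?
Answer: 465192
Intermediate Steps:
O(S) = S
K(D, L) = -9 + L
q(o) = 2*o*(-3 + o) (q(o) = (o - 3)*(o + o) = (-3 + o)*(2*o) = 2*o*(-3 + o))
((K(-2, 5) + 75)*(-7 + 43))*(q(-9) - 34) = (((-9 + 5) + 75)*(-7 + 43))*(2*(-9)*(-3 - 9) - 34) = ((-4 + 75)*36)*(2*(-9)*(-12) - 34) = (71*36)*(216 - 34) = 2556*182 = 465192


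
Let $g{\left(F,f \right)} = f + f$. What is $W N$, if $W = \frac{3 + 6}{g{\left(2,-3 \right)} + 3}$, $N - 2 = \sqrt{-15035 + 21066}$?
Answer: $-6 - 3 \sqrt{6031} \approx -238.98$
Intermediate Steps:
$g{\left(F,f \right)} = 2 f$
$N = 2 + \sqrt{6031}$ ($N = 2 + \sqrt{-15035 + 21066} = 2 + \sqrt{6031} \approx 79.66$)
$W = -3$ ($W = \frac{3 + 6}{2 \left(-3\right) + 3} = \frac{9}{-6 + 3} = \frac{9}{-3} = 9 \left(- \frac{1}{3}\right) = -3$)
$W N = - 3 \left(2 + \sqrt{6031}\right) = -6 - 3 \sqrt{6031}$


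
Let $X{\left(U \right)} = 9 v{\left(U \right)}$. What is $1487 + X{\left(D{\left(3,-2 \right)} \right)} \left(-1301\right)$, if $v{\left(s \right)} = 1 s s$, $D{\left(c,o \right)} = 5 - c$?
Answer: $-45349$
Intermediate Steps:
$v{\left(s \right)} = s^{2}$ ($v{\left(s \right)} = s s = s^{2}$)
$X{\left(U \right)} = 9 U^{2}$
$1487 + X{\left(D{\left(3,-2 \right)} \right)} \left(-1301\right) = 1487 + 9 \left(5 - 3\right)^{2} \left(-1301\right) = 1487 + 9 \cdot 2^{2} \left(-1301\right) = 1487 + 9 \cdot 4 \left(-1301\right) = 1487 + 36 \left(-1301\right) = 1487 - 46836 = -45349$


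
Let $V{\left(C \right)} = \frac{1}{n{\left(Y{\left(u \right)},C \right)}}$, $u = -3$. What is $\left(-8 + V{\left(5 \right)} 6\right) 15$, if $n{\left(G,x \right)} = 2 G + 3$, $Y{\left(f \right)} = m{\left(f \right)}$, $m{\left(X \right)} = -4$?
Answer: $-138$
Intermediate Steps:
$Y{\left(f \right)} = -4$
$n{\left(G,x \right)} = 3 + 2 G$
$V{\left(C \right)} = - \frac{1}{5}$ ($V{\left(C \right)} = \frac{1}{3 + 2 \left(-4\right)} = \frac{1}{3 - 8} = \frac{1}{-5} = - \frac{1}{5}$)
$\left(-8 + V{\left(5 \right)} 6\right) 15 = \left(-8 - \frac{6}{5}\right) 15 = \left(- \frac{46}{5}\right) 15 = -138$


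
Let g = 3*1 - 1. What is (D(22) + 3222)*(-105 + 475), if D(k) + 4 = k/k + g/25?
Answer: 5955298/5 ≈ 1.1911e+6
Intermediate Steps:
g = 2 (g = 3 - 1 = 2)
D(k) = -73/25 (D(k) = -4 + (k/k + 2/25) = -4 + (1 + 2*(1/25)) = -4 + (1 + 2/25) = -4 + 27/25 = -73/25)
(D(22) + 3222)*(-105 + 475) = (-73/25 + 3222)*(-105 + 475) = (80477/25)*370 = 5955298/5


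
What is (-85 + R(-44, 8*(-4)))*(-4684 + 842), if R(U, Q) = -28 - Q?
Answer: 311202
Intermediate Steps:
(-85 + R(-44, 8*(-4)))*(-4684 + 842) = (-85 + (-28 - 8*(-4)))*(-4684 + 842) = (-85 + (-28 - 1*(-32)))*(-3842) = (-85 + (-28 + 32))*(-3842) = (-85 + 4)*(-3842) = -81*(-3842) = 311202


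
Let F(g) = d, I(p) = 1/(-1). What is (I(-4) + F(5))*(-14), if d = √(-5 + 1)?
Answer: 14 - 28*I ≈ 14.0 - 28.0*I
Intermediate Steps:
I(p) = -1
d = 2*I (d = √(-4) = 2*I ≈ 2.0*I)
F(g) = 2*I
(I(-4) + F(5))*(-14) = (-1 + 2*I)*(-14) = 14 - 28*I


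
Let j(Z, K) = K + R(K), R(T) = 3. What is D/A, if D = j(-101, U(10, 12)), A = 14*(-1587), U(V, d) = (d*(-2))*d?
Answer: 95/7406 ≈ 0.012827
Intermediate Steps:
U(V, d) = -2*d² (U(V, d) = (-2*d)*d = -2*d²)
A = -22218
j(Z, K) = 3 + K (j(Z, K) = K + 3 = 3 + K)
D = -285 (D = 3 - 2*12² = 3 - 2*144 = 3 - 288 = -285)
D/A = -285/(-22218) = -285*(-1/22218) = 95/7406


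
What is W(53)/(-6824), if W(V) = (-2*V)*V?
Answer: 2809/3412 ≈ 0.82327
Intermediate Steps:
W(V) = -2*V**2
W(53)/(-6824) = -2*53**2/(-6824) = -2*2809*(-1/6824) = -5618*(-1/6824) = 2809/3412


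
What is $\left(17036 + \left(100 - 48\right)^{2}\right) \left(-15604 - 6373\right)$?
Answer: $-433825980$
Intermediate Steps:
$\left(17036 + \left(100 - 48\right)^{2}\right) \left(-15604 - 6373\right) = \left(17036 + 52^{2}\right) \left(-21977\right) = \left(17036 + 2704\right) \left(-21977\right) = 19740 \left(-21977\right) = -433825980$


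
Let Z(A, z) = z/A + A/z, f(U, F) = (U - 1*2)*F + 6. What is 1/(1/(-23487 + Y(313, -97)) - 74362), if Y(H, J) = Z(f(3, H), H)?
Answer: -2344906759/174371956512605 ≈ -1.3448e-5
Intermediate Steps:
f(U, F) = 6 + F*(-2 + U) (f(U, F) = (U - 2)*F + 6 = (-2 + U)*F + 6 = F*(-2 + U) + 6 = 6 + F*(-2 + U))
Z(A, z) = A/z + z/A
Y(H, J) = H/(6 + H) + (6 + H)/H (Y(H, J) = (6 - 2*H + H*3)/H + H/(6 - 2*H + H*3) = (6 - 2*H + 3*H)/H + H/(6 - 2*H + 3*H) = (6 + H)/H + H/(6 + H) = H/(6 + H) + (6 + H)/H)
1/(1/(-23487 + Y(313, -97)) - 74362) = 1/(1/(-23487 + (313² + (6 + 313)²)/(313*(6 + 313))) - 74362) = 1/(1/(-23487 + (1/313)*(97969 + 319²)/319) - 74362) = 1/(1/(-23487 + (1/313)*(1/319)*(97969 + 101761)) - 74362) = 1/(1/(-23487 + (1/313)*(1/319)*199730) - 74362) = 1/(1/(-23487 + 199730/99847) - 74362) = 1/(1/(-2344906759/99847) - 74362) = 1/(-99847/2344906759 - 74362) = 1/(-174371956512605/2344906759) = -2344906759/174371956512605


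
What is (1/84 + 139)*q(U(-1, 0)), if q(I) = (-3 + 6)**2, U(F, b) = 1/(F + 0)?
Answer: 35031/28 ≈ 1251.1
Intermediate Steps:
U(F, b) = 1/F
q(I) = 9 (q(I) = 3**2 = 9)
(1/84 + 139)*q(U(-1, 0)) = (1/84 + 139)*9 = (11677/84)*9 = 35031/28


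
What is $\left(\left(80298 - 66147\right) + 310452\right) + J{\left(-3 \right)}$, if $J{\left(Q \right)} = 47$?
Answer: $324650$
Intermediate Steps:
$\left(\left(80298 - 66147\right) + 310452\right) + J{\left(-3 \right)} = \left(\left(80298 - 66147\right) + 310452\right) + 47 = \left(14151 + 310452\right) + 47 = 324603 + 47 = 324650$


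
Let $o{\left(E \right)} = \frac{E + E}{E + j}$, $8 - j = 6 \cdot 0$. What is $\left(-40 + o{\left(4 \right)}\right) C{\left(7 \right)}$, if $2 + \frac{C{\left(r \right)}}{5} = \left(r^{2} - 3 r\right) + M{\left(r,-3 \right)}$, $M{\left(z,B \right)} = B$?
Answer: $- \frac{13570}{3} \approx -4523.3$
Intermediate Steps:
$j = 8$ ($j = 8 - 6 \cdot 0 = 8 - 0 = 8 + 0 = 8$)
$C{\left(r \right)} = -25 - 15 r + 5 r^{2}$ ($C{\left(r \right)} = -10 + 5 \left(\left(r^{2} - 3 r\right) - 3\right) = -10 + 5 \left(-3 + r^{2} - 3 r\right) = -10 - \left(15 - 5 r^{2} + 15 r\right) = -25 - 15 r + 5 r^{2}$)
$o{\left(E \right)} = \frac{2 E}{8 + E}$ ($o{\left(E \right)} = \frac{E + E}{E + 8} = \frac{2 E}{8 + E}$)
$\left(-40 + o{\left(4 \right)}\right) C{\left(7 \right)} = \left(-40 + 2 \cdot 4 \frac{1}{8 + 4}\right) \left(-25 - 105 + 5 \cdot 7^{2}\right) = \left(-40 + 2 \cdot 4 \cdot \frac{1}{12}\right) \left(-25 - 105 + 5 \cdot 49\right) = \left(-40 + 2 \cdot 4 \cdot \frac{1}{12}\right) \left(-25 - 105 + 245\right) = \left(-40 + \frac{2}{3}\right) 115 = \left(- \frac{118}{3}\right) 115 = - \frac{13570}{3}$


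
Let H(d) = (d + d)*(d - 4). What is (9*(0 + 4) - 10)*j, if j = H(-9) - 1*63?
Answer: 4446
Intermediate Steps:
H(d) = 2*d*(-4 + d) (H(d) = (2*d)*(-4 + d) = 2*d*(-4 + d))
j = 171 (j = 2*(-9)*(-4 - 9) - 1*63 = 2*(-9)*(-13) - 63 = 234 - 63 = 171)
(9*(0 + 4) - 10)*j = (9*(0 + 4) - 10)*171 = (9*4 - 10)*171 = (36 - 10)*171 = 26*171 = 4446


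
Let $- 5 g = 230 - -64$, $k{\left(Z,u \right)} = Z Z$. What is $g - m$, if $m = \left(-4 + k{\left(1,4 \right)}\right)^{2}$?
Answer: $- \frac{339}{5} \approx -67.8$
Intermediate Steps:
$k{\left(Z,u \right)} = Z^{2}$
$m = 9$ ($m = \left(-4 + 1^{2}\right)^{2} = \left(-4 + 1\right)^{2} = \left(-3\right)^{2} = 9$)
$g = - \frac{294}{5}$ ($g = - \frac{230 - -64}{5} = - \frac{230 + 64}{5} = \left(- \frac{1}{5}\right) 294 = - \frac{294}{5} \approx -58.8$)
$g - m = - \frac{294}{5} - 9 = - \frac{339}{5}$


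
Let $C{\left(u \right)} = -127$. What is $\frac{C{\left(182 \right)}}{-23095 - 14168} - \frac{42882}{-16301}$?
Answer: $\frac{1599982193}{607424163} \approx 2.634$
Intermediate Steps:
$\frac{C{\left(182 \right)}}{-23095 - 14168} - \frac{42882}{-16301} = - \frac{127}{-23095 - 14168} - \frac{42882}{-16301} = - \frac{127}{-37263} - - \frac{42882}{16301} = \left(-127\right) \left(- \frac{1}{37263}\right) + \frac{42882}{16301} = \frac{127}{37263} + \frac{42882}{16301} = \frac{1599982193}{607424163}$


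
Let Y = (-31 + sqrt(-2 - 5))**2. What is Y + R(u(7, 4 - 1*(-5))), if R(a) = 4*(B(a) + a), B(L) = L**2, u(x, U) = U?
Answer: 1314 - 62*I*sqrt(7) ≈ 1314.0 - 164.04*I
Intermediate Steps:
Y = (-31 + I*sqrt(7))**2 (Y = (-31 + sqrt(-7))**2 = (-31 + I*sqrt(7))**2 ≈ 954.0 - 164.04*I)
R(a) = 4*a + 4*a**2 (R(a) = 4*(a**2 + a) = 4*(a + a**2) = 4*a + 4*a**2)
Y + R(u(7, 4 - 1*(-5))) = (31 - I*sqrt(7))**2 + 4*(4 - 1*(-5))*(1 + (4 - 1*(-5))) = (31 - I*sqrt(7))**2 + 4*(4 + 5)*(1 + (4 + 5)) = (31 - I*sqrt(7))**2 + 4*9*(1 + 9) = (31 - I*sqrt(7))**2 + 4*9*10 = (31 - I*sqrt(7))**2 + 360 = 360 + (31 - I*sqrt(7))**2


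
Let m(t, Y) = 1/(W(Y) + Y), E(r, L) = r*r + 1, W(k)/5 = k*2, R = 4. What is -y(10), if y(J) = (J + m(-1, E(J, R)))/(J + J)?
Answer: -11111/22220 ≈ -0.50004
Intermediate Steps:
W(k) = 10*k (W(k) = 5*(k*2) = 5*(2*k) = 10*k)
E(r, L) = 1 + r**2 (E(r, L) = r**2 + 1 = 1 + r**2)
m(t, Y) = 1/(11*Y) (m(t, Y) = 1/(10*Y + Y) = 1/(11*Y))
y(J) = (J + 1/(11*(1 + J**2)))/(2*J) (y(J) = (J + 1/(11*(1 + J**2)))/(J + J) = (J + 1/(11*(1 + J**2)))/((2*J)) = (J + 1/(11*(1 + J**2)))*(1/(2*J)) = (J + 1/(11*(1 + J**2)))/(2*J))
-y(10) = -(1 + 11*10*(1 + 10**2))/(22*10*(1 + 10**2)) = -(1 + 11*10*(1 + 100))/(22*10*(1 + 100)) = -(1 + 11*10*101)/(22*10*101) = -(1 + 11110)/(22*10*101) = -11111/(22*10*101) = -1*11111/22220 = -11111/22220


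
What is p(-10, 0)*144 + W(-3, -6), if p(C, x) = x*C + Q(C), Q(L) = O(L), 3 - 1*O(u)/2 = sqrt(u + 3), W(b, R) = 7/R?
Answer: 5177/6 - 288*I*sqrt(7) ≈ 862.83 - 761.98*I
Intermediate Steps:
O(u) = 6 - 2*sqrt(3 + u) (O(u) = 6 - 2*sqrt(u + 3) = 6 - 2*sqrt(3 + u))
Q(L) = 6 - 2*sqrt(3 + L)
p(C, x) = 6 - 2*sqrt(3 + C) + C*x (p(C, x) = x*C + (6 - 2*sqrt(3 + C)) = C*x + (6 - 2*sqrt(3 + C)) = 6 - 2*sqrt(3 + C) + C*x)
p(-10, 0)*144 + W(-3, -6) = (6 - 2*sqrt(3 - 10) - 10*0)*144 + 7/(-6) = (6 - 2*I*sqrt(7) + 0)*144 + 7*(-1/6) = (6 - 2*I*sqrt(7) + 0)*144 - 7/6 = (6 - 2*I*sqrt(7))*144 - 7/6 = (864 - 288*I*sqrt(7)) - 7/6 = 5177/6 - 288*I*sqrt(7)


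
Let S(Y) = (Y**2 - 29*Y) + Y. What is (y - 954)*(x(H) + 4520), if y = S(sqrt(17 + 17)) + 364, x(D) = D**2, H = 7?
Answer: -2540364 - 127932*sqrt(34) ≈ -3.2863e+6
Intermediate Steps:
S(Y) = Y**2 - 28*Y
y = 364 + sqrt(34)*(-28 + sqrt(34)) (y = sqrt(17 + 17)*(-28 + sqrt(17 + 17)) + 364 = sqrt(34)*(-28 + sqrt(34)) + 364 = 364 + sqrt(34)*(-28 + sqrt(34)) ≈ 234.73)
(y - 954)*(x(H) + 4520) = ((398 - 28*sqrt(34)) - 954)*(7**2 + 4520) = (-556 - 28*sqrt(34))*(49 + 4520) = (-556 - 28*sqrt(34))*4569 = -2540364 - 127932*sqrt(34)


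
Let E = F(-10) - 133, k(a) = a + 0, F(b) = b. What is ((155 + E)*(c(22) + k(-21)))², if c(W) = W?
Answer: 144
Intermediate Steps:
k(a) = a
E = -143 (E = -10 - 133 = -143)
((155 + E)*(c(22) + k(-21)))² = ((155 - 143)*(22 - 21))² = (12*1)² = 12² = 144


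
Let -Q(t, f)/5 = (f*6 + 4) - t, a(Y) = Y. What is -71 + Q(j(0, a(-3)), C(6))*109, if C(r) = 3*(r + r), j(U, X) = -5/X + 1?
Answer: -355553/3 ≈ -1.1852e+5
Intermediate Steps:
j(U, X) = 1 - 5/X
C(r) = 6*r (C(r) = 3*(2*r) = 6*r)
Q(t, f) = -20 - 30*f + 5*t (Q(t, f) = -5*((f*6 + 4) - t) = -5*((6*f + 4) - t) = -5*((4 + 6*f) - t) = -5*(4 - t + 6*f) = -20 - 30*f + 5*t)
-71 + Q(j(0, a(-3)), C(6))*109 = -71 + (-20 - 180*6 + 5*((-5 - 3)/(-3)))*109 = -71 + (-20 - 30*36 + 5*(-⅓*(-8)))*109 = -71 + (-20 - 1080 + 5*(8/3))*109 = -71 + (-20 - 1080 + 40/3)*109 = -71 - 3260/3*109 = -71 - 355340/3 = -355553/3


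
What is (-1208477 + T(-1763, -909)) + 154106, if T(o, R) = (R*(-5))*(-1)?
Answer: -1058916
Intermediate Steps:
T(o, R) = 5*R (T(o, R) = -5*R*(-1) = 5*R)
(-1208477 + T(-1763, -909)) + 154106 = (-1208477 + 5*(-909)) + 154106 = (-1208477 - 4545) + 154106 = -1213022 + 154106 = -1058916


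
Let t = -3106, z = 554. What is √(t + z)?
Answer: 2*I*√638 ≈ 50.517*I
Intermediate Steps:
√(t + z) = √(-3106 + 554) = √(-2552) = 2*I*√638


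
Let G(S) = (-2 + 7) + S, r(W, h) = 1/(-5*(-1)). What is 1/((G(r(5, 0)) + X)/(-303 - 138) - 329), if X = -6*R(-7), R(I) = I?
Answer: -2205/725681 ≈ -0.0030385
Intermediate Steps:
r(W, h) = 1/5
G(S) = 5 + S
X = 42 (X = -6*(-7) = 42)
1/((G(r(5, 0)) + X)/(-303 - 138) - 329) = 1/(((5 + 1/5) + 42)/(-303 - 138) - 329) = 1/((26/5 + 42)/(-441) - 329) = 1/((236/5)*(-1/441) - 329) = 1/(-236/2205 - 329) = 1/(-725681/2205) = -2205/725681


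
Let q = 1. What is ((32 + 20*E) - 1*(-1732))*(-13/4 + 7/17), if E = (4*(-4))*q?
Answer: -69673/17 ≈ -4098.4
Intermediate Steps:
E = -16 (E = (4*(-4))*1 = -16*1 = -16)
((32 + 20*E) - 1*(-1732))*(-13/4 + 7/17) = ((32 + 20*(-16)) - 1*(-1732))*(-13/4 + 7/17) = ((32 - 320) + 1732)*(-13*1/4 + 7*(1/17)) = (-288 + 1732)*(-13/4 + 7/17) = 1444*(-193/68) = -69673/17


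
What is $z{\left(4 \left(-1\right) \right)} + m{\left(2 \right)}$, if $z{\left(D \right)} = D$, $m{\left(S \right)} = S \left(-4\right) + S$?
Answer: $-10$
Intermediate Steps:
$m{\left(S \right)} = - 3 S$ ($m{\left(S \right)} = - 4 S + S = - 3 S$)
$z{\left(4 \left(-1\right) \right)} + m{\left(2 \right)} = 4 \left(-1\right) - 6 = -4 - 6 = -10$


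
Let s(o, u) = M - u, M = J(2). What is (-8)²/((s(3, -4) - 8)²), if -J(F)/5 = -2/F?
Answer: 64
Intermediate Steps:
J(F) = 10/F (J(F) = -(-10)/F = 10/F)
M = 5 (M = 10/2 = 10*(½) = 5)
s(o, u) = 5 - u
(-8)²/((s(3, -4) - 8)²) = (-8)²/(((5 - 1*(-4)) - 8)²) = 64/(((5 + 4) - 8)²) = 64/((9 - 8)²) = 64/(1²) = 64/1 = 64*1 = 64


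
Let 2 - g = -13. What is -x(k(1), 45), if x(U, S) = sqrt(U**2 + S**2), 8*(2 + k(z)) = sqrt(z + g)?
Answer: -3*sqrt(901)/2 ≈ -45.025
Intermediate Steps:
g = 15 (g = 2 - 1*(-13) = 2 + 13 = 15)
k(z) = -2 + sqrt(15 + z)/8 (k(z) = -2 + sqrt(z + 15)/8 = -2 + sqrt(15 + z)/8)
x(U, S) = sqrt(S**2 + U**2)
-x(k(1), 45) = -sqrt(45**2 + (-2 + sqrt(15 + 1)/8)**2) = -sqrt(2025 + (-2 + sqrt(16)/8)**2) = -sqrt(2025 + (-2 + (1/8)*4)**2) = -sqrt(2025 + (-2 + 1/2)**2) = -sqrt(2025 + (-3/2)**2) = -sqrt(2025 + 9/4) = -sqrt(8109/4) = -3*sqrt(901)/2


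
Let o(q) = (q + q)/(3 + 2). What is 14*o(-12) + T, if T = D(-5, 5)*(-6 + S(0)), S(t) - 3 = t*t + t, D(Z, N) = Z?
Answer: -261/5 ≈ -52.200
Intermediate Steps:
o(q) = 2*q/5 (o(q) = (2*q)/5 = (2*q)*(⅕) = 2*q/5)
S(t) = 3 + t + t² (S(t) = 3 + (t*t + t) = 3 + (t² + t) = 3 + (t + t²) = 3 + t + t²)
T = 15 (T = -5*(-6 + (3 + 0 + 0²)) = -5*(-6 + (3 + 0 + 0)) = -5*(-6 + 3) = -5*(-3) = 15)
14*o(-12) + T = 14*((⅖)*(-12)) + 15 = 14*(-24/5) + 15 = -336/5 + 15 = -261/5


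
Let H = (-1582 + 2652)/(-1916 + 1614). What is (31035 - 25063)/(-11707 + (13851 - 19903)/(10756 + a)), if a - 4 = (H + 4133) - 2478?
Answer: -5596152180/10970676881 ≈ -0.51010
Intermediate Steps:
H = -535/151 (H = 1070/(-302) = 1070*(-1/302) = -535/151 ≈ -3.5430)
a = 249974/151 (a = 4 + ((-535/151 + 4133) - 2478) = 4 + (623548/151 - 2478) = 4 + 249370/151 = 249974/151 ≈ 1655.5)
(31035 - 25063)/(-11707 + (13851 - 19903)/(10756 + a)) = (31035 - 25063)/(-11707 + (13851 - 19903)/(10756 + 249974/151)) = 5972/(-11707 - 6052/1874130/151) = 5972/(-11707 - 6052*151/1874130) = 5972/(-11707 - 456926/937065) = 5972/(-10970676881/937065) = 5972*(-937065/10970676881) = -5596152180/10970676881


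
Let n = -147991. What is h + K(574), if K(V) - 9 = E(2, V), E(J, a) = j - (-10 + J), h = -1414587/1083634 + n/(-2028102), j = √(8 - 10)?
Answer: 8663171540194/549430070667 + I*√2 ≈ 15.768 + 1.4142*I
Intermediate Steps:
j = I*√2 (j = √(-2) = I*√2 ≈ 1.4142*I)
h = -677139661145/549430070667 (h = -1414587/1083634 - 147991/(-2028102) = -1414587*1/1083634 - 147991*(-1/2028102) = -1414587/1083634 + 147991/2028102 = -677139661145/549430070667 ≈ -1.2324)
E(J, a) = 10 - J + I*√2 (E(J, a) = I*√2 - (-10 + J) = I*√2 + (10 - J) = 10 - J + I*√2)
K(V) = 17 + I*√2 (K(V) = 9 + (10 - 1*2 + I*√2) = 9 + (10 - 2 + I*√2) = 9 + (8 + I*√2) = 17 + I*√2)
h + K(574) = -677139661145/549430070667 + (17 + I*√2) = 8663171540194/549430070667 + I*√2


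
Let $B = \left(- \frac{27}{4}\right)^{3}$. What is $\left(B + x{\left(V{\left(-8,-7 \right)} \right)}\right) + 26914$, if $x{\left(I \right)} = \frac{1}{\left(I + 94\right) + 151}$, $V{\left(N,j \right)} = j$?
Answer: $\frac{202634779}{7616} \approx 26606.0$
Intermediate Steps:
$B = - \frac{19683}{64}$ ($B = \left(\left(-27\right) \frac{1}{4}\right)^{3} = \left(- \frac{27}{4}\right)^{3} = - \frac{19683}{64} \approx -307.55$)
$x{\left(I \right)} = \frac{1}{245 + I}$ ($x{\left(I \right)} = \frac{1}{\left(94 + I\right) + 151} = \frac{1}{245 + I}$)
$\left(B + x{\left(V{\left(-8,-7 \right)} \right)}\right) + 26914 = \left(- \frac{19683}{64} + \frac{1}{245 - 7}\right) + 26914 = \left(- \frac{19683}{64} + \frac{1}{238}\right) + 26914 = - \frac{2342245}{7616} + 26914 = \frac{202634779}{7616}$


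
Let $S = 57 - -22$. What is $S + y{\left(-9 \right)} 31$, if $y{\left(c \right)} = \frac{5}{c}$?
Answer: $\frac{556}{9} \approx 61.778$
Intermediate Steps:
$S = 79$ ($S = 57 + 22 = 79$)
$S + y{\left(-9 \right)} 31 = 79 + \frac{5}{-9} \cdot 31 = 79 + 5 \left(- \frac{1}{9}\right) 31 = 79 - \frac{155}{9} = \frac{556}{9}$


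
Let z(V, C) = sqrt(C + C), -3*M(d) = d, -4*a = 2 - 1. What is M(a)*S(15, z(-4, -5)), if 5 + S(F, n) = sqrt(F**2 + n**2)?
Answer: -5/12 + sqrt(215)/12 ≈ 0.80524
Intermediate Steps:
a = -1/4 (a = -(2 - 1)/4 = -1/4*1 = -1/4 ≈ -0.25000)
M(d) = -d/3
z(V, C) = sqrt(2)*sqrt(C) (z(V, C) = sqrt(2*C) = sqrt(2)*sqrt(C))
S(F, n) = -5 + sqrt(F**2 + n**2)
M(a)*S(15, z(-4, -5)) = (-1/3*(-1/4))*(-5 + sqrt(15**2 + (sqrt(2)*sqrt(-5))**2)) = (-5 + sqrt(225 + (sqrt(2)*(I*sqrt(5)))**2))/12 = (-5 + sqrt(225 + (I*sqrt(10))**2))/12 = (-5 + sqrt(225 - 10))/12 = (-5 + sqrt(215))/12 = -5/12 + sqrt(215)/12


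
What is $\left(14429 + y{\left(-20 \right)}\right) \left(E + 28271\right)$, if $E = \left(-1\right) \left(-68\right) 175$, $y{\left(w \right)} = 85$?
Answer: $583041894$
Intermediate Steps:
$E = 11900$ ($E = 68 \cdot 175 = 11900$)
$\left(14429 + y{\left(-20 \right)}\right) \left(E + 28271\right) = \left(14429 + 85\right) \left(11900 + 28271\right) = 14514 \cdot 40171 = 583041894$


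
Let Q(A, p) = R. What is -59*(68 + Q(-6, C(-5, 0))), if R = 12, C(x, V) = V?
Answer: -4720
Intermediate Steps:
Q(A, p) = 12
-59*(68 + Q(-6, C(-5, 0))) = -59*(68 + 12) = -59*80 = -4720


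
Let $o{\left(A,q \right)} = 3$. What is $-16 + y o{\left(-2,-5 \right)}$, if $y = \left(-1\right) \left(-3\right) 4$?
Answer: $20$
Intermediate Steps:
$y = 12$ ($y = 3 \cdot 4 = 12$)
$-16 + y o{\left(-2,-5 \right)} = -16 + 12 \cdot 3 = -16 + 36 = 20$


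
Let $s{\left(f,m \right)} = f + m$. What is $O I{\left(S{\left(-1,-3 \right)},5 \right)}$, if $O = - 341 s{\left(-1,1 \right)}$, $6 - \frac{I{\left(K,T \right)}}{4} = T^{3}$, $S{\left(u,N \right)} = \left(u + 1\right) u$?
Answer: $0$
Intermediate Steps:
$S{\left(u,N \right)} = u \left(1 + u\right)$ ($S{\left(u,N \right)} = \left(1 + u\right) u = u \left(1 + u\right)$)
$I{\left(K,T \right)} = 24 - 4 T^{3}$
$O = 0$ ($O = - 341 \left(-1 + 1\right) = \left(-341\right) 0 = 0$)
$O I{\left(S{\left(-1,-3 \right)},5 \right)} = 0 \left(24 - 4 \cdot 5^{3}\right) = 0 \left(24 - 500\right) = 0 \left(-476\right) = 0$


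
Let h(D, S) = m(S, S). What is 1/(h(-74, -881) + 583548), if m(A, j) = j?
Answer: 1/582667 ≈ 1.7162e-6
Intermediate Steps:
h(D, S) = S
1/(h(-74, -881) + 583548) = 1/(-881 + 583548) = 1/582667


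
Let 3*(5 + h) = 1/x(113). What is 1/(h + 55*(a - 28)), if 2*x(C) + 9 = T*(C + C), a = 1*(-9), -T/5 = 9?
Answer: -30537/62295482 ≈ -0.00049020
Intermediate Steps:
T = -45 (T = -5*9 = -45)
a = -9
x(C) = -9/2 - 45*C (x(C) = -9/2 + (-45*(C + C))/2 = -9/2 + (-90*C)/2 = -9/2 - 45*C)
h = -152687/30537 (h = -5 + 1/(3*(-9/2 - 45*113)) = -5 + 1/(3*(-9/2 - 5085)) = -5 + 1/(3*(-10179/2)) = -5 + (1/3)*(-2/10179) = -5 - 2/30537 = -152687/30537 ≈ -5.0001)
1/(h + 55*(a - 28)) = 1/(-152687/30537 + 55*(-9 - 28)) = 1/(-152687/30537 + 55*(-37)) = 1/(-152687/30537 - 2035) = 1/(-62295482/30537) = -30537/62295482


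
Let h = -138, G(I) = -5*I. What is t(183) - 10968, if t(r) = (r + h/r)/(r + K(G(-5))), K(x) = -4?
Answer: -119748475/10919 ≈ -10967.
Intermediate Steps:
t(r) = (r - 138/r)/(-4 + r) (t(r) = (r - 138/r)/(r - 4) = (r - 138/r)/(-4 + r))
t(183) - 10968 = (-138 + 183**2)/(183*(-4 + 183)) - 10968 = (1/183)*(-138 + 33489)/179 - 10968 = (1/183)*(1/179)*33351 - 10968 = 11117/10919 - 10968 = -119748475/10919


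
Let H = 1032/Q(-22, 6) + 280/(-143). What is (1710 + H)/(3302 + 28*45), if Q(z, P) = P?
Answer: 134423/326183 ≈ 0.41211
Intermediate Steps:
H = 24316/143 (H = 1032/6 + 280/(-143) = 1032*(⅙) + 280*(-1/143) = 172 - 280/143 = 24316/143 ≈ 170.04)
(1710 + H)/(3302 + 28*45) = (1710 + 24316/143)/(3302 + 28*45) = 268846/(143*(3302 + 1260)) = (268846/143)/4562 = (268846/143)*(1/4562) = 134423/326183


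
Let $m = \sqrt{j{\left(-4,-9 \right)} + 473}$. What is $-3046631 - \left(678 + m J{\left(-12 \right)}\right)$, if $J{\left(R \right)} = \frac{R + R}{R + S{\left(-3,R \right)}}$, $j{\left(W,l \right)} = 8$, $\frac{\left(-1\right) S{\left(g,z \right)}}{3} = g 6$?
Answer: $-3047309 + \frac{4 \sqrt{481}}{7} \approx -3.0473 \cdot 10^{6}$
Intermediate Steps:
$S{\left(g,z \right)} = - 18 g$ ($S{\left(g,z \right)} = - 3 g 6 = - 3 \cdot 6 g = - 18 g$)
$J{\left(R \right)} = \frac{2 R}{54 + R}$ ($J{\left(R \right)} = \frac{R + R}{R - -54} = \frac{2 R}{R + 54} = \frac{2 R}{54 + R}$)
$m = \sqrt{481}$ ($m = \sqrt{8 + 473} = \sqrt{481} \approx 21.932$)
$-3046631 - \left(678 + m J{\left(-12 \right)}\right) = -3046631 - \left(678 + \sqrt{481} \cdot 2 \left(-12\right) \frac{1}{54 - 12}\right) = -3046631 - \left(678 + \sqrt{481} \cdot 2 \left(-12\right) \frac{1}{42}\right) = -3046631 - \left(678 + \sqrt{481} \left(- \frac{4}{7}\right)\right) = -3046631 - \left(678 - \frac{4 \sqrt{481}}{7}\right) = -3047309 + \frac{4 \sqrt{481}}{7}$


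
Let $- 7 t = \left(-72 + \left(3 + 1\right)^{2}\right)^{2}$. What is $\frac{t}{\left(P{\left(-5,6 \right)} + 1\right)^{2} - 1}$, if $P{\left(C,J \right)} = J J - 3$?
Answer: $- \frac{64}{165} \approx -0.38788$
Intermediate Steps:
$P{\left(C,J \right)} = -3 + J^{2}$ ($P{\left(C,J \right)} = J^{2} - 3 = -3 + J^{2}$)
$t = -448$ ($t = - \frac{\left(-72 + \left(3 + 1\right)^{2}\right)^{2}}{7} = - \frac{\left(-72 + 4^{2}\right)^{2}}{7} = - \frac{\left(-72 + 16\right)^{2}}{7} = - \frac{\left(-56\right)^{2}}{7} = \left(- \frac{1}{7}\right) 3136 = -448$)
$\frac{t}{\left(P{\left(-5,6 \right)} + 1\right)^{2} - 1} = \frac{1}{\left(\left(-3 + 6^{2}\right) + 1\right)^{2} - 1} \left(-448\right) = \frac{1}{\left(\left(-3 + 36\right) + 1\right)^{2} - 1} \left(-448\right) = \frac{1}{\left(33 + 1\right)^{2} - 1} \left(-448\right) = \frac{1}{34^{2} - 1} \left(-448\right) = \frac{1}{1156 - 1} \left(-448\right) = \frac{1}{1155} \left(-448\right) = - \frac{64}{165}$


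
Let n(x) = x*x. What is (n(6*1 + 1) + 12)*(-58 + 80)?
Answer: 1342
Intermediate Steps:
n(x) = x²
(n(6*1 + 1) + 12)*(-58 + 80) = ((6*1 + 1)² + 12)*(-58 + 80) = ((6 + 1)² + 12)*22 = (7² + 12)*22 = (49 + 12)*22 = 61*22 = 1342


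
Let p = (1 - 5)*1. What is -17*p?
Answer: 68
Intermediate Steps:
p = -4 (p = -4*1 = -4)
-17*p = -17*(-4) = 68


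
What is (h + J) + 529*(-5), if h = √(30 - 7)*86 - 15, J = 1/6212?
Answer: -16523919/6212 + 86*√23 ≈ -2247.6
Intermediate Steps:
J = 1/6212 ≈ 0.00016098
h = -15 + 86*√23 (h = √23*86 - 15 = 86*√23 - 15 = -15 + 86*√23 ≈ 397.44)
(h + J) + 529*(-5) = ((-15 + 86*√23) + 1/6212) + 529*(-5) = (-93179/6212 + 86*√23) - 2645 = -16523919/6212 + 86*√23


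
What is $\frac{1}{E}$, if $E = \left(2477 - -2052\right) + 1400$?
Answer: $\frac{1}{5929} \approx 0.00016866$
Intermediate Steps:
$E = 5929$ ($E = \left(2477 + 2052\right) + 1400 = 4529 + 1400 = 5929$)
$\frac{1}{E} = \frac{1}{5929}$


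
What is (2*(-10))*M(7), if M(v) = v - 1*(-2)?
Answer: -180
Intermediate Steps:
M(v) = 2 + v (M(v) = v + 2 = 2 + v)
(2*(-10))*M(7) = (2*(-10))*(2 + 7) = -20*9 = -180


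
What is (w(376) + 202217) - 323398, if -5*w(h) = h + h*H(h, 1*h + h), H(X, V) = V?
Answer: -889033/5 ≈ -1.7781e+5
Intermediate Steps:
w(h) = -2*h²/5 - h/5 (w(h) = -(h + h*(1*h + h))/5 = -(h + h*(h + h))/5 = -(h + h*(2*h))/5 = -(h + 2*h²)/5 = -2*h²/5 - h/5)
(w(376) + 202217) - 323398 = (-⅕*376*(1 + 2*376) + 202217) - 323398 = (-⅕*376*(1 + 752) + 202217) - 323398 = (-⅕*376*753 + 202217) - 323398 = (-283128/5 + 202217) - 323398 = 727957/5 - 323398 = -889033/5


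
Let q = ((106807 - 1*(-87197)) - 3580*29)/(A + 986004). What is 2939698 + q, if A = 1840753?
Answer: 8309811989570/2826757 ≈ 2.9397e+6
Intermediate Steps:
q = 90184/2826757 (q = ((106807 - 1*(-87197)) - 3580*29)/(1840753 + 986004) = ((106807 + 87197) - 103820)/2826757 = (194004 - 103820)*(1/2826757) = 90184*(1/2826757) = 90184/2826757 ≈ 0.031904)
2939698 + q = 2939698 + 90184/2826757 = 8309811989570/2826757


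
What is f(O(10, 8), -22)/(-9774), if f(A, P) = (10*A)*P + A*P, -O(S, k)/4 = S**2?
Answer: -48400/4887 ≈ -9.9038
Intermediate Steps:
O(S, k) = -4*S**2
f(A, P) = 11*A*P (f(A, P) = 10*A*P + A*P = 11*A*P)
f(O(10, 8), -22)/(-9774) = (11*(-4*10**2)*(-22))/(-9774) = (11*(-4*100)*(-22))*(-1/9774) = (11*(-400)*(-22))*(-1/9774) = 96800*(-1/9774) = -48400/4887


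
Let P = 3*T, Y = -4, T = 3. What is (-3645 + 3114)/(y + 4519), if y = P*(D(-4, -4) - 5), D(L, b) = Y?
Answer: -531/4438 ≈ -0.11965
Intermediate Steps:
D(L, b) = -4
P = 9 (P = 3*3 = 9)
y = -81 (y = 9*(-4 - 5) = 9*(-9) = -81)
(-3645 + 3114)/(y + 4519) = (-3645 + 3114)/(-81 + 4519) = -531/4438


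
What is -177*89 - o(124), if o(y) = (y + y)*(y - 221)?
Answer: 8303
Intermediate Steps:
o(y) = 2*y*(-221 + y) (o(y) = (2*y)*(-221 + y) = 2*y*(-221 + y))
-177*89 - o(124) = -177*89 - 2*124*(-221 + 124) = -15753 - 2*124*(-97) = -15753 - 1*(-24056) = -15753 + 24056 = 8303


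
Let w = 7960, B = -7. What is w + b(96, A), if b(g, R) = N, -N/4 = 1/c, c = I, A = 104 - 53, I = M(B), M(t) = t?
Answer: 55724/7 ≈ 7960.6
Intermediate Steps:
I = -7
A = 51
c = -7
N = 4/7 (N = -4/(-7) = -4*(-1/7) = 4/7 ≈ 0.57143)
b(g, R) = 4/7
w + b(96, A) = 7960 + 4/7 = 55724/7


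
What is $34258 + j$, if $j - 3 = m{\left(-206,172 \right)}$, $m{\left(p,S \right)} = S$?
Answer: $34433$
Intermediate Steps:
$j = 175$ ($j = 3 + 172 = 175$)
$34258 + j = 34258 + 175 = 34433$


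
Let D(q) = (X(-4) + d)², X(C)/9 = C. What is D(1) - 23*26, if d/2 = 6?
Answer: -22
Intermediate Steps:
d = 12 (d = 2*6 = 12)
X(C) = 9*C
D(q) = 576 (D(q) = (9*(-4) + 12)² = (-36 + 12)² = (-24)² = 576)
D(1) - 23*26 = 576 - 23*26 = 576 - 598 = -22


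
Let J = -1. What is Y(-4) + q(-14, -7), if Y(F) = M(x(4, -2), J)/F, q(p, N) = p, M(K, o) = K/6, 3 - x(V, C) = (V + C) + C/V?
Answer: -225/16 ≈ -14.063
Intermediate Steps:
x(V, C) = 3 - C - V - C/V (x(V, C) = 3 - ((V + C) + C/V) = 3 - ((C + V) + C/V) = 3 - (C + V + C/V) = 3 + (-C - V - C/V) = 3 - C - V - C/V)
M(K, o) = K/6 (M(K, o) = K*(1/6) = K/6)
Y(F) = 1/(4*F) (Y(F) = ((3 - 1*(-2) - 1*4 - 1*(-2)/4)/6)/F = ((3 + 2 - 4 - 1*(-2)*1/4)/6)/F = ((3 + 2 - 4 + 1/2)/6)/F = ((1/6)*(3/2))/F = 1/(4*F))
Y(-4) + q(-14, -7) = (1/4)/(-4) - 14 = (1/4)*(-1/4) - 14 = -1/16 - 14 = -225/16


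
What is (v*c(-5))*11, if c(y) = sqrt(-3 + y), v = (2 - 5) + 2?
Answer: -22*I*sqrt(2) ≈ -31.113*I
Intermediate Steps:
v = -1 (v = -3 + 2 = -1)
(v*c(-5))*11 = -sqrt(-3 - 5)*11 = -sqrt(-8)*11 = -2*I*sqrt(2)*11 = -22*I*sqrt(2)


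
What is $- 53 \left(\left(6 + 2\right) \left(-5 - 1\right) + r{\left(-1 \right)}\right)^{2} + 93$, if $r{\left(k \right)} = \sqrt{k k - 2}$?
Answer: $-121966 + 5088 i \approx -1.2197 \cdot 10^{5} + 5088.0 i$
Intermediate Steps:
$r{\left(k \right)} = \sqrt{-2 + k^{2}}$ ($r{\left(k \right)} = \sqrt{k^{2} - 2} = \sqrt{-2 + k^{2}}$)
$- 53 \left(\left(6 + 2\right) \left(-5 - 1\right) + r{\left(-1 \right)}\right)^{2} + 93 = - 53 \left(\left(6 + 2\right) \left(-5 - 1\right) + \sqrt{-2 + \left(-1\right)^{2}}\right)^{2} + 93 = - 53 \left(8 \left(-6\right) + \sqrt{-2 + 1}\right)^{2} + 93 = - 53 \left(-48 + \sqrt{-1}\right)^{2} + 93 = - 53 \left(-48 + i\right)^{2} + 93 = 93 - 53 \left(-48 + i\right)^{2}$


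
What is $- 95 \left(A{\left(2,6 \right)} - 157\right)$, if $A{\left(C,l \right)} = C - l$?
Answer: $15295$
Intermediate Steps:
$- 95 \left(A{\left(2,6 \right)} - 157\right) = - 95 \left(\left(2 - 6\right) - 157\right) = - 95 \left(-4 - 157\right) = \left(-95\right) \left(-161\right) = 15295$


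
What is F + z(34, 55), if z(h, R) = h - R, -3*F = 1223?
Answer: -1286/3 ≈ -428.67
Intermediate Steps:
F = -1223/3 (F = -⅓*1223 = -1223/3 ≈ -407.67)
F + z(34, 55) = -1223/3 + (34 - 1*55) = -1223/3 + (34 - 55) = -1223/3 - 21 = -1286/3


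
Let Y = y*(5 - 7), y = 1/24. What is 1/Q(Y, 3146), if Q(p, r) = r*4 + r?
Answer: 1/15730 ≈ 6.3573e-5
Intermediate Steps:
y = 1/24 ≈ 0.041667
Y = -1/12 (Y = (5 - 7)/24 = (1/24)*(-2) = -1/12 ≈ -0.083333)
Q(p, r) = 5*r (Q(p, r) = 4*r + r = 5*r)
1/Q(Y, 3146) = 1/(5*3146) = 1/15730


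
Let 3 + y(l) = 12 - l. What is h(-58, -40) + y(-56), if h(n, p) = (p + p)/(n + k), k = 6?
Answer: 865/13 ≈ 66.538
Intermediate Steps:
y(l) = 9 - l (y(l) = -3 + (12 - l) = 9 - l)
h(n, p) = 2*p/(6 + n) (h(n, p) = (p + p)/(n + 6) = (2*p)/(6 + n) = 2*p/(6 + n))
h(-58, -40) + y(-56) = 2*(-40)/(6 - 58) + (9 - 1*(-56)) = 2*(-40)/(-52) + (9 + 56) = 2*(-40)*(-1/52) + 65 = 20/13 + 65 = 865/13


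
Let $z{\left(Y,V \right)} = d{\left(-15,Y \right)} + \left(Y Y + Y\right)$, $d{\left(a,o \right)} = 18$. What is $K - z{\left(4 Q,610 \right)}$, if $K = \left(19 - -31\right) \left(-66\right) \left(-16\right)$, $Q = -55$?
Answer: $4602$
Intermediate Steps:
$z{\left(Y,V \right)} = 18 + Y + Y^{2}$ ($z{\left(Y,V \right)} = 18 + \left(Y Y + Y\right) = 18 + \left(Y^{2} + Y\right) = 18 + \left(Y + Y^{2}\right) = 18 + Y + Y^{2}$)
$K = 52800$ ($K = \left(19 + 31\right) \left(-66\right) \left(-16\right) = 50 \left(-66\right) \left(-16\right) = \left(-3300\right) \left(-16\right) = 52800$)
$K - z{\left(4 Q,610 \right)} = 52800 - \left(18 + 4 \left(-55\right) + \left(4 \left(-55\right)\right)^{2}\right) = 52800 - \left(18 - 220 + \left(-220\right)^{2}\right) = 52800 - \left(18 - 220 + 48400\right) = 52800 - 48198 = 4602$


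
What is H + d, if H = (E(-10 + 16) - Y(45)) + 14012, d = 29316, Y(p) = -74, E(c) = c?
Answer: 43408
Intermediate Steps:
H = 14092 (H = ((-10 + 16) - 1*(-74)) + 14012 = (6 + 74) + 14012 = 80 + 14012 = 14092)
H + d = 14092 + 29316 = 43408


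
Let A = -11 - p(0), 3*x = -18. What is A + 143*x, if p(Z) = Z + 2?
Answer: -871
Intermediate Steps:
x = -6 (x = (⅓)*(-18) = -6)
p(Z) = 2 + Z
A = -13 (A = -11 - (2 + 0) = -11 - 1*2 = -11 - 2 = -13)
A + 143*x = -13 + 143*(-6) = -13 - 858 = -871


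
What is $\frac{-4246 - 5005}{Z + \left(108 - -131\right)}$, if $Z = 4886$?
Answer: $- \frac{9251}{5125} \approx -1.8051$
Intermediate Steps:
$\frac{-4246 - 5005}{Z + \left(108 - -131\right)} = \frac{-4246 - 5005}{4886 + \left(108 - -131\right)} = - \frac{9251}{4886 + \left(108 + 131\right)} = - \frac{9251}{4886 + 239} = - \frac{9251}{5125}$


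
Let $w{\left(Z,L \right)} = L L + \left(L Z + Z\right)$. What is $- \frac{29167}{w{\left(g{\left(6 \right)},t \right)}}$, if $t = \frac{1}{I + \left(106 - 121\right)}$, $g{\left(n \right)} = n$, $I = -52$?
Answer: $- \frac{130930663}{26533} \approx -4934.6$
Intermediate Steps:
$t = - \frac{1}{67}$ ($t = \frac{1}{-52 + \left(106 - 121\right)} = \frac{1}{-52 - 15} = \frac{1}{-67} = - \frac{1}{67} \approx -0.014925$)
$w{\left(Z,L \right)} = Z + L^{2} + L Z$ ($w{\left(Z,L \right)} = L^{2} + \left(Z + L Z\right) = Z + L^{2} + L Z$)
$- \frac{29167}{w{\left(g{\left(6 \right)},t \right)}} = - \frac{29167}{6 + \left(- \frac{1}{67}\right)^{2} - \frac{6}{67}} = - \frac{29167}{6 + \frac{1}{4489} - \frac{6}{67}} = - \frac{29167}{\frac{26533}{4489}} = \left(-29167\right) \frac{4489}{26533} = - \frac{130930663}{26533}$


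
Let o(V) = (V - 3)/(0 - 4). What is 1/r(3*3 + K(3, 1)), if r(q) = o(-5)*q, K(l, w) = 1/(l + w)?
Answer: 2/37 ≈ 0.054054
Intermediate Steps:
o(V) = 3/4 - V/4 (o(V) = (-3 + V)/(-4) = (-3 + V)*(-1/4) = 3/4 - V/4)
r(q) = 2*q (r(q) = (3/4 - 1/4*(-5))*q = (3/4 + 5/4)*q = 2*q)
1/r(3*3 + K(3, 1)) = 1/(2*(3*3 + 1/(3 + 1))) = 1/(2*(9 + 1/4)) = 1/(2*(37/4)) = 1/(37/2) = 2/37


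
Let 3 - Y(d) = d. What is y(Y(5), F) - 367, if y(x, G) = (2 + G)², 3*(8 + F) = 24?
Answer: -363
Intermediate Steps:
F = 0 (F = -8 + (⅓)*24 = -8 + 8 = 0)
Y(d) = 3 - d
y(Y(5), F) - 367 = (2 + 0)² - 367 = 2² - 367 = 4 - 367 = -363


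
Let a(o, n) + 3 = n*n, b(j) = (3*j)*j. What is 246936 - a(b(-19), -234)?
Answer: 192183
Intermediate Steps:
b(j) = 3*j²
a(o, n) = -3 + n² (a(o, n) = -3 + n*n = -3 + n²)
246936 - a(b(-19), -234) = 246936 - (-3 + (-234)²) = 246936 - (-3 + 54756) = 246936 - 1*54753 = 246936 - 54753 = 192183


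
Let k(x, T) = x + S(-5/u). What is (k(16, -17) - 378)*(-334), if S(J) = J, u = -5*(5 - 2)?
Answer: 362390/3 ≈ 1.2080e+5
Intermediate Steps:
u = -15 (u = -5*3 = -15)
k(x, T) = ⅓ + x (k(x, T) = x - 5/(-15) = x - 5*(-1/15) = x + ⅓ = ⅓ + x)
(k(16, -17) - 378)*(-334) = ((⅓ + 16) - 378)*(-334) = (49/3 - 378)*(-334) = -1085/3*(-334) = 362390/3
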